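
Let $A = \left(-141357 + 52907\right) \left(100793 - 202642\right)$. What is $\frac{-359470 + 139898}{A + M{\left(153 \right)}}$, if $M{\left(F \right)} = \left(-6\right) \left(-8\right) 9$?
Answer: $- \frac{109786}{4504272241} \approx -2.4374 \cdot 10^{-5}$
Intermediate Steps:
$A = 9008544050$ ($A = \left(-88450\right) \left(-101849\right) = 9008544050$)
$M{\left(F \right)} = 432$ ($M{\left(F \right)} = 48 \cdot 9 = 432$)
$\frac{-359470 + 139898}{A + M{\left(153 \right)}} = \frac{-359470 + 139898}{9008544050 + 432} = - \frac{219572}{9008544482} = \left(-219572\right) \frac{1}{9008544482} = - \frac{109786}{4504272241}$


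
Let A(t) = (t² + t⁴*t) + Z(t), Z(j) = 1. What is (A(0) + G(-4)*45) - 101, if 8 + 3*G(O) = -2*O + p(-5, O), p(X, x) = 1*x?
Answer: -160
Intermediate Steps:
p(X, x) = x
A(t) = 1 + t² + t⁵ (A(t) = (t² + t⁴*t) + 1 = (t² + t⁵) + 1 = 1 + t² + t⁵)
G(O) = -8/3 - O/3 (G(O) = -8/3 + (-2*O + O)/3 = -8/3 + (-O)/3 = -8/3 - O/3)
(A(0) + G(-4)*45) - 101 = ((1 + 0² + 0⁵) + (-8/3 - ⅓*(-4))*45) - 101 = ((1 + 0 + 0) + (-8/3 + 4/3)*45) - 101 = (1 - 4/3*45) - 101 = (1 - 60) - 101 = -59 - 101 = -160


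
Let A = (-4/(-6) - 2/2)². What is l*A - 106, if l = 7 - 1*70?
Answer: -113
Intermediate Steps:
l = -63 (l = 7 - 70 = -63)
A = ⅑ (A = (-4*(-⅙) - 2*½)² = (⅔ - 1)² = (-⅓)² = ⅑ ≈ 0.11111)
l*A - 106 = -63*⅑ - 106 = -7 - 106 = -113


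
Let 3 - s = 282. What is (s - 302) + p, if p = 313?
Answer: -268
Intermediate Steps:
s = -279 (s = 3 - 1*282 = 3 - 282 = -279)
(s - 302) + p = (-279 - 302) + 313 = -581 + 313 = -268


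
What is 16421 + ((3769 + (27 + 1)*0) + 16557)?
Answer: 36747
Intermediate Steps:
16421 + ((3769 + (27 + 1)*0) + 16557) = 16421 + ((3769 + 28*0) + 16557) = 16421 + ((3769 + 0) + 16557) = 16421 + (3769 + 16557) = 16421 + 20326 = 36747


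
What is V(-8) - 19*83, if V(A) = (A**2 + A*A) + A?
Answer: -1457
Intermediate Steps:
V(A) = A + 2*A**2 (V(A) = (A**2 + A**2) + A = 2*A**2 + A = A + 2*A**2)
V(-8) - 19*83 = -8*(1 + 2*(-8)) - 19*83 = -8*(1 - 16) - 1577 = -8*(-15) - 1577 = 120 - 1577 = -1457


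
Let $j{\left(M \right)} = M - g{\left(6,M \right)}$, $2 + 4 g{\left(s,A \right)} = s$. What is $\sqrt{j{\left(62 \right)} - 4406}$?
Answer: $i \sqrt{4345} \approx 65.917 i$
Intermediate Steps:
$g{\left(s,A \right)} = - \frac{1}{2} + \frac{s}{4}$
$j{\left(M \right)} = -1 + M$ ($j{\left(M \right)} = M - \left(- \frac{1}{2} + \frac{1}{4} \cdot 6\right) = M - \left(- \frac{1}{2} + \frac{3}{2}\right) = M - 1 = -1 + M$)
$\sqrt{j{\left(62 \right)} - 4406} = \sqrt{\left(-1 + 62\right) - 4406} = \sqrt{61 - 4406} = \sqrt{-4345} = i \sqrt{4345}$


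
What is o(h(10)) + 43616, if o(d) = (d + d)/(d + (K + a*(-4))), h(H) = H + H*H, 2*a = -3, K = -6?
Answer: 43618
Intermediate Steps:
a = -3/2 (a = (1/2)*(-3) = -3/2 ≈ -1.5000)
h(H) = H + H**2
o(d) = 2 (o(d) = (d + d)/(d + (-6 - 3/2*(-4))) = (2*d)/(d + (-6 + 6)) = (2*d)/(d + 0) = (2*d)/d = 2)
o(h(10)) + 43616 = 2 + 43616 = 43618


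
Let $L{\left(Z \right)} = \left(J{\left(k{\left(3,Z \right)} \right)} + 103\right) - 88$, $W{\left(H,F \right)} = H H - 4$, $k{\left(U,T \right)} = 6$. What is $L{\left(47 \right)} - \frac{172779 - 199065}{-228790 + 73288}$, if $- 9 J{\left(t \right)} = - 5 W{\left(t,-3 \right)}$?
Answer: $\frac{2535362}{77751} \approx 32.609$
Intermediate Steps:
$W{\left(H,F \right)} = -4 + H^{2}$ ($W{\left(H,F \right)} = H^{2} - 4 = -4 + H^{2}$)
$J{\left(t \right)} = - \frac{20}{9} + \frac{5 t^{2}}{9}$ ($J{\left(t \right)} = - \frac{\left(-5\right) \left(-4 + t^{2}\right)}{9} = - \frac{20 - 5 t^{2}}{9} = - \frac{20}{9} + \frac{5 t^{2}}{9}$)
$L{\left(Z \right)} = \frac{295}{9}$ ($L{\left(Z \right)} = \left(\left(- \frac{20}{9} + \frac{5 \cdot 6^{2}}{9}\right) + 103\right) - 88 = \left(\left(- \frac{20}{9} + \frac{5}{9} \cdot 36\right) + 103\right) - 88 = \left(\left(- \frac{20}{9} + 20\right) + 103\right) - 88 = \left(\frac{160}{9} + 103\right) - 88 = \frac{1087}{9} - 88 = \frac{295}{9}$)
$L{\left(47 \right)} - \frac{172779 - 199065}{-228790 + 73288} = \frac{295}{9} - \frac{172779 - 199065}{-228790 + 73288} = \frac{295}{9} - - \frac{26286}{-155502} = \frac{295}{9} - \left(-26286\right) \left(- \frac{1}{155502}\right) = \frac{295}{9} - \frac{4381}{25917} = \frac{2535362}{77751}$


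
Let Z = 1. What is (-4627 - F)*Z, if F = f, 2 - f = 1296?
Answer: -3333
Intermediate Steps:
f = -1294 (f = 2 - 1*1296 = 2 - 1296 = -1294)
F = -1294
(-4627 - F)*Z = (-4627 - 1*(-1294))*1 = (-4627 + 1294)*1 = -3333*1 = -3333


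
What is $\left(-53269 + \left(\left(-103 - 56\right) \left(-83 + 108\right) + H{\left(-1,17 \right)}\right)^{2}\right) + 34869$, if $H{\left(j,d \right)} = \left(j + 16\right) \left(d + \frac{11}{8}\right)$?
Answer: $\frac{874686425}{64} \approx 1.3667 \cdot 10^{7}$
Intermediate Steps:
$H{\left(j,d \right)} = \left(16 + j\right) \left(\frac{11}{8} + d\right)$ ($H{\left(j,d \right)} = \left(16 + j\right) \left(d + 11 \cdot \frac{1}{8}\right) = \left(16 + j\right) \left(d + \frac{11}{8}\right) = \left(16 + j\right) \left(\frac{11}{8} + d\right)$)
$\left(-53269 + \left(\left(-103 - 56\right) \left(-83 + 108\right) + H{\left(-1,17 \right)}\right)^{2}\right) + 34869 = \left(-53269 + \left(\left(-103 - 56\right) \left(-83 + 108\right) + \left(22 + 16 \cdot 17 + \frac{11}{8} \left(-1\right) + 17 \left(-1\right)\right)\right)^{2}\right) + 34869 = \left(-53269 + \left(\left(-159\right) 25 + \left(22 + 272 - \frac{11}{8} - 17\right)\right)^{2}\right) + 34869 = \left(-53269 + \left(-3975 + \frac{2205}{8}\right)^{2}\right) + 34869 = \left(-53269 + \left(- \frac{29595}{8}\right)^{2}\right) + 34869 = \left(-53269 + \frac{875864025}{64}\right) + 34869 = \frac{872454809}{64} + 34869 = \frac{874686425}{64}$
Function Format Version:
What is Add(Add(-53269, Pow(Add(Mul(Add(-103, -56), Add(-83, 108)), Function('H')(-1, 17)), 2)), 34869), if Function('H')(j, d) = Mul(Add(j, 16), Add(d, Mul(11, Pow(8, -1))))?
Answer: Rational(874686425, 64) ≈ 1.3667e+7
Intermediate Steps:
Function('H')(j, d) = Mul(Add(16, j), Add(Rational(11, 8), d)) (Function('H')(j, d) = Mul(Add(16, j), Add(d, Mul(11, Rational(1, 8)))) = Mul(Add(16, j), Add(d, Rational(11, 8))) = Mul(Add(16, j), Add(Rational(11, 8), d)))
Add(Add(-53269, Pow(Add(Mul(Add(-103, -56), Add(-83, 108)), Function('H')(-1, 17)), 2)), 34869) = Add(Add(-53269, Pow(Add(Mul(Add(-103, -56), Add(-83, 108)), Add(22, Mul(16, 17), Mul(Rational(11, 8), -1), Mul(17, -1))), 2)), 34869) = Add(Add(-53269, Pow(Add(Mul(-159, 25), Add(22, 272, Rational(-11, 8), -17)), 2)), 34869) = Add(Add(-53269, Pow(Add(-3975, Rational(2205, 8)), 2)), 34869) = Add(Add(-53269, Pow(Rational(-29595, 8), 2)), 34869) = Add(Add(-53269, Rational(875864025, 64)), 34869) = Add(Rational(872454809, 64), 34869) = Rational(874686425, 64)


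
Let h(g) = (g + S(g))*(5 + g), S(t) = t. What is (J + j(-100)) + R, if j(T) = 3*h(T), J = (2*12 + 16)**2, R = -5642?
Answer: 52958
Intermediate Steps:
h(g) = 2*g*(5 + g) (h(g) = (g + g)*(5 + g) = (2*g)*(5 + g) = 2*g*(5 + g))
J = 1600 (J = (24 + 16)**2 = 40**2 = 1600)
j(T) = 6*T*(5 + T) (j(T) = 3*(2*T*(5 + T)) = 6*T*(5 + T))
(J + j(-100)) + R = (1600 + 6*(-100)*(5 - 100)) - 5642 = (1600 + 6*(-100)*(-95)) - 5642 = (1600 + 57000) - 5642 = 58600 - 5642 = 52958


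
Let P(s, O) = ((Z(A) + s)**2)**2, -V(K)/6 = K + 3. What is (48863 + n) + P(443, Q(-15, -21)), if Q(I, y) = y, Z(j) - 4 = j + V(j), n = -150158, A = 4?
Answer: 27982831666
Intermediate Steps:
V(K) = -18 - 6*K (V(K) = -6*(K + 3) = -6*(3 + K) = -18 - 6*K)
Z(j) = -14 - 5*j (Z(j) = 4 + (j + (-18 - 6*j)) = 4 + (-18 - 5*j) = -14 - 5*j)
P(s, O) = (-34 + s)**4 (P(s, O) = (((-14 - 5*4) + s)**2)**2 = (((-14 - 20) + s)**2)**2 = ((-34 + s)**2)**2 = (-34 + s)**4)
(48863 + n) + P(443, Q(-15, -21)) = (48863 - 150158) + (-34 + 443)**4 = -101295 + 409**4 = -101295 + 27982932961 = 27982831666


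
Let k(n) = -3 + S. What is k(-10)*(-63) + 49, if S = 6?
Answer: -140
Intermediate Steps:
k(n) = 3 (k(n) = -3 + 6 = 3)
k(-10)*(-63) + 49 = 3*(-63) + 49 = -189 + 49 = -140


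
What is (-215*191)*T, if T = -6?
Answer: 246390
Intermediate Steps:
(-215*191)*T = -215*191*(-6) = -41065*(-6) = 246390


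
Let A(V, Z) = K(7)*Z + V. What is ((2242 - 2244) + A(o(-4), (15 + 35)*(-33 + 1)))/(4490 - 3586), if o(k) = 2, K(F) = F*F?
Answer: -9800/113 ≈ -86.726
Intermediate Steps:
K(F) = F**2
A(V, Z) = V + 49*Z (A(V, Z) = 7**2*Z + V = 49*Z + V = V + 49*Z)
((2242 - 2244) + A(o(-4), (15 + 35)*(-33 + 1)))/(4490 - 3586) = ((2242 - 2244) + (2 + 49*((15 + 35)*(-33 + 1))))/(4490 - 3586) = (-2 + (2 + 49*(50*(-32))))/904 = (-2 + (2 + 49*(-1600)))*(1/904) = (-2 + (2 - 78400))*(1/904) = (-2 - 78398)*(1/904) = -78400*1/904 = -9800/113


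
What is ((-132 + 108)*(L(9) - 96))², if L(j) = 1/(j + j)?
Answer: 47720464/9 ≈ 5.3023e+6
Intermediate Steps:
L(j) = 1/(2*j)
((-132 + 108)*(L(9) - 96))² = ((-132 + 108)*((½)/9 - 96))² = (-24*((½)*(⅑) - 96))² = (-24*(1/18 - 96))² = (-24*(-1727/18))² = (6908/3)² = 47720464/9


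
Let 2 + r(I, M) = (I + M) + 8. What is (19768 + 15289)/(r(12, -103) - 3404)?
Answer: -35057/3489 ≈ -10.048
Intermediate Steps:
r(I, M) = 6 + I + M (r(I, M) = -2 + ((I + M) + 8) = -2 + (8 + I + M) = 6 + I + M)
(19768 + 15289)/(r(12, -103) - 3404) = (19768 + 15289)/((6 + 12 - 103) - 3404) = 35057/(-85 - 3404) = 35057/(-3489) = 35057*(-1/3489) = -35057/3489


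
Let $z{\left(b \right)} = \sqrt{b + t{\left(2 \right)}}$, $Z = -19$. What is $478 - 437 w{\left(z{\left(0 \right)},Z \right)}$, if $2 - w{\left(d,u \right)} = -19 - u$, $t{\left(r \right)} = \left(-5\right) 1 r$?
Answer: $-396$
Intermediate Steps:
$t{\left(r \right)} = - 5 r$
$z{\left(b \right)} = \sqrt{-10 + b}$ ($z{\left(b \right)} = \sqrt{b - 10} = \sqrt{-10 + b}$)
$w{\left(d,u \right)} = 21 + u$ ($w{\left(d,u \right)} = 2 - \left(-19 - u\right) = 2 + \left(19 + u\right) = 21 + u$)
$478 - 437 w{\left(z{\left(0 \right)},Z \right)} = 478 - 437 \left(21 - 19\right) = 478 - 874 = -396$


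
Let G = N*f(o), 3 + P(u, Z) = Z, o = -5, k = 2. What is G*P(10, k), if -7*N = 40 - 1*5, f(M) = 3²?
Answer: 45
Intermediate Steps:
f(M) = 9
P(u, Z) = -3 + Z
N = -5 (N = -(40 - 1*5)/7 = -(40 - 5)/7 = -⅐*35 = -5)
G = -45 (G = -5*9 = -45)
G*P(10, k) = -45*(-3 + 2) = -45*(-1) = 45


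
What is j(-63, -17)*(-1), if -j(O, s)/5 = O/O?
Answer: 5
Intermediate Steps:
j(O, s) = -5 (j(O, s) = -5*O/O = -5*1 = -5)
j(-63, -17)*(-1) = -5*(-1) = 5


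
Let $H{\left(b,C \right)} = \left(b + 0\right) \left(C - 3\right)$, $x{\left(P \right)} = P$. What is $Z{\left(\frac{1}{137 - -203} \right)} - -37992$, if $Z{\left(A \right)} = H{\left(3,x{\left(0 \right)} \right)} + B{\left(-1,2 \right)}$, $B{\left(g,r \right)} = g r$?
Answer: $37981$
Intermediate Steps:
$H{\left(b,C \right)} = b \left(-3 + C\right)$
$Z{\left(A \right)} = -11$ ($Z{\left(A \right)} = 3 \left(-3 + 0\right) - 2 = 3 \left(-3\right) - 2 = -9 - 2 = -11$)
$Z{\left(\frac{1}{137 - -203} \right)} - -37992 = -11 - -37992 = -11 + 37992 = 37981$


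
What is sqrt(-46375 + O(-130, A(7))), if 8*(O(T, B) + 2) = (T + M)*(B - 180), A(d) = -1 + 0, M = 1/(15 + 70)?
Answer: I*sqrt(5021203470)/340 ≈ 208.41*I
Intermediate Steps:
M = 1/85 ≈ 0.011765
A(d) = -1
O(T, B) = -2 + (-180 + B)*(1/85 + T)/8 (O(T, B) = -2 + ((T + 1/85)*(B - 180))/8 = -2 + ((1/85 + T)*(-180 + B))/8 = -2 + ((-180 + B)*(1/85 + T))/8 = -2 + (-180 + B)*(1/85 + T)/8)
sqrt(-46375 + O(-130, A(7))) = sqrt(-46375 + (-77/34 - 45/2*(-130) + (1/680)*(-1) + (1/8)*(-1)*(-130))) = sqrt(-46375 + (-77/34 + 2925 - 1/680 + 65/4)) = sqrt(-46375 + 1998509/680) = sqrt(-29536491/680) = I*sqrt(5021203470)/340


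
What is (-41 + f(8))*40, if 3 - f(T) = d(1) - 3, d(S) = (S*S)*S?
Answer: -1440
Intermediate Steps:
d(S) = S**3 (d(S) = S**2*S = S**3)
f(T) = 5 (f(T) = 3 - (1**3 - 3) = 3 - (1 - 3) = 3 - 1*(-2) = 3 + 2 = 5)
(-41 + f(8))*40 = (-41 + 5)*40 = -36*40 = -1440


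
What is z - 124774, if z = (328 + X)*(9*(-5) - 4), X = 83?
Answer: -144913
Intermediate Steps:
z = -20139 (z = (328 + 83)*(9*(-5) - 4) = 411*(-45 - 4) = 411*(-49) = -20139)
z - 124774 = -20139 - 124774 = -144913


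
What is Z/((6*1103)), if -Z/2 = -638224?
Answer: 638224/3309 ≈ 192.88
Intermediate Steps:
Z = 1276448 (Z = -2*(-638224) = 1276448)
Z/((6*1103)) = 1276448/((6*1103)) = 1276448/6618 = 1276448*(1/6618) = 638224/3309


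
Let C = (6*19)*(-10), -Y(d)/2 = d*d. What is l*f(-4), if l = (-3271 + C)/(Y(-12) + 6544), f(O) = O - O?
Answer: 0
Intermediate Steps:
Y(d) = -2*d² (Y(d) = -2*d*d = -2*d²)
C = -1140 (C = 114*(-10) = -1140)
f(O) = 0
l = -4411/6256 (l = (-3271 - 1140)/(-2*(-12)² + 6544) = -4411/(-2*144 + 6544) = -4411/(-288 + 6544) = -4411/6256 ≈ -0.70508)
l*f(-4) = -4411/6256*0 = 0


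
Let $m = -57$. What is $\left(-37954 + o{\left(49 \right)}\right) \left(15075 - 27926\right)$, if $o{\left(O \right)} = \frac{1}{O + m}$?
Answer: $\frac{3901987683}{8} \approx 4.8775 \cdot 10^{8}$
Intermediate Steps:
$o{\left(O \right)} = \frac{1}{-57 + O}$ ($o{\left(O \right)} = \frac{1}{O - 57} = \frac{1}{-57 + O}$)
$\left(-37954 + o{\left(49 \right)}\right) \left(15075 - 27926\right) = \left(-37954 + \frac{1}{-57 + 49}\right) \left(15075 - 27926\right) = \left(-37954 + \frac{1}{-8}\right) \left(-12851\right) = \left(-37954 - \frac{1}{8}\right) \left(-12851\right) = \left(- \frac{303633}{8}\right) \left(-12851\right) = \frac{3901987683}{8}$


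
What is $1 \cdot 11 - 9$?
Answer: $2$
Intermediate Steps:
$1 \cdot 11 - 9 = 11 - 9 = 2$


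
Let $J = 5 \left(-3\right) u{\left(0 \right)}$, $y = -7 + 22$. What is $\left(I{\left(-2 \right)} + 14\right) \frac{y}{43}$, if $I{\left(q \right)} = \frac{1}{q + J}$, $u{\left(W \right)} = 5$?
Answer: $\frac{16155}{3311} \approx 4.8792$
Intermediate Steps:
$y = 15$
$J = -75$ ($J = 5 \left(-3\right) 5 = \left(-15\right) 5 = -75$)
$I{\left(q \right)} = \frac{1}{-75 + q}$ ($I{\left(q \right)} = \frac{1}{q - 75} = \frac{1}{-75 + q}$)
$\left(I{\left(-2 \right)} + 14\right) \frac{y}{43} = \left(\frac{1}{-75 - 2} + 14\right) \frac{15}{43} = \left(\frac{1}{-77} + 14\right) 15 \cdot \frac{1}{43} = \left(- \frac{1}{77} + 14\right) \frac{15}{43} = \frac{1077}{77} \cdot \frac{15}{43} = \frac{16155}{3311}$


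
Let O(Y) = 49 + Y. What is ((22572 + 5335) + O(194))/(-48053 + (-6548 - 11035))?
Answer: -14075/32818 ≈ -0.42888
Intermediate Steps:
((22572 + 5335) + O(194))/(-48053 + (-6548 - 11035)) = ((22572 + 5335) + (49 + 194))/(-48053 + (-6548 - 11035)) = (27907 + 243)/(-48053 - 17583) = 28150/(-65636) = 28150*(-1/65636) = -14075/32818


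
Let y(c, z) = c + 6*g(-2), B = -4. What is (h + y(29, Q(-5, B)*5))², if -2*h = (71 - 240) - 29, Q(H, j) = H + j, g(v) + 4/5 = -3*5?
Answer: 27556/25 ≈ 1102.2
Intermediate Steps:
g(v) = -79/5 (g(v) = -⅘ - 3*5 = -⅘ - 15 = -79/5)
y(c, z) = -474/5 + c (y(c, z) = c + 6*(-79/5) = c - 474/5 = -474/5 + c)
h = 99 (h = -((71 - 240) - 29)/2 = -(-169 - 29)/2 = -½*(-198) = 99)
(h + y(29, Q(-5, B)*5))² = (99 + (-474/5 + 29))² = (99 - 329/5)² = (166/5)² = 27556/25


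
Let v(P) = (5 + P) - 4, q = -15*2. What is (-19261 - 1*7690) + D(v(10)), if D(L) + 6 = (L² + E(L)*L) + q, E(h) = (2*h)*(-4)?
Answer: -27834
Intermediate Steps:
q = -30
E(h) = -8*h
v(P) = 1 + P
D(L) = -36 - 7*L² (D(L) = -6 + ((L² + (-8*L)*L) - 30) = -6 + ((L² - 8*L²) - 30) = -6 + (-7*L² - 30) = -6 + (-30 - 7*L²) = -36 - 7*L²)
(-19261 - 1*7690) + D(v(10)) = (-19261 - 1*7690) + (-36 - 7*(1 + 10)²) = (-19261 - 7690) + (-36 - 7*11²) = -26951 + (-36 - 7*121) = -26951 + (-36 - 847) = -26951 - 883 = -27834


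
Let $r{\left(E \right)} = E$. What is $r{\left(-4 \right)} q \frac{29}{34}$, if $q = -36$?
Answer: $\frac{2088}{17} \approx 122.82$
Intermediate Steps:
$r{\left(-4 \right)} q \frac{29}{34} = \left(-4\right) \left(-36\right) \frac{29}{34} = 144 \cdot 29 \cdot \frac{1}{34} = 144 \cdot \frac{29}{34} = \frac{2088}{17}$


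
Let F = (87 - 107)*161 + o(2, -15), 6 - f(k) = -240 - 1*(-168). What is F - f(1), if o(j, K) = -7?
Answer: -3305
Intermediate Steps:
f(k) = 78 (f(k) = 6 - (-240 - 1*(-168)) = 6 - (-240 + 168) = 6 - 1*(-72) = 6 + 72 = 78)
F = -3227 (F = (87 - 107)*161 - 7 = -20*161 - 7 = -3220 - 7 = -3227)
F - f(1) = -3227 - 1*78 = -3227 - 78 = -3305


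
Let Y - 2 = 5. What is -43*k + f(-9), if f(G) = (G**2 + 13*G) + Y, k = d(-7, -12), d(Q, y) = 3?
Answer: -158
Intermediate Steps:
Y = 7 (Y = 2 + 5 = 7)
k = 3
f(G) = 7 + G**2 + 13*G (f(G) = (G**2 + 13*G) + 7 = 7 + G**2 + 13*G)
-43*k + f(-9) = -43*3 + (7 + (-9)**2 + 13*(-9)) = -129 + (7 + 81 - 117) = -129 - 29 = -158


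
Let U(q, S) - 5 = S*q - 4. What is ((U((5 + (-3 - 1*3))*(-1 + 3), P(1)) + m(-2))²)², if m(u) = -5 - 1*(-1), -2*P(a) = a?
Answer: 16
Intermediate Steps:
P(a) = -a/2
m(u) = -4 (m(u) = -5 + 1 = -4)
U(q, S) = 1 + S*q (U(q, S) = 5 + (S*q - 4) = 5 + (-4 + S*q) = 1 + S*q)
((U((5 + (-3 - 1*3))*(-1 + 3), P(1)) + m(-2))²)² = (((1 + (-½*1)*((5 + (-3 - 1*3))*(-1 + 3))) - 4)²)² = (((1 - (5 + (-3 - 3))*2/2) - 4)²)² = (((1 - (5 - 6)*2/2) - 4)²)² = (((1 - (-1)*2/2) - 4)²)² = (((1 - ½*(-2)) - 4)²)² = (((1 + 1) - 4)²)² = ((2 - 4)²)² = ((-2)²)² = 4² = 16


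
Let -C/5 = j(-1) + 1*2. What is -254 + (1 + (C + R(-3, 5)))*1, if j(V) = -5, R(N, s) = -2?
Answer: -240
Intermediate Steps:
C = 15 (C = -5*(-5 + 1*2) = -5*(-5 + 2) = -5*(-3) = 15)
-254 + (1 + (C + R(-3, 5)))*1 = -254 + (1 + (15 - 2))*1 = -254 + (1 + 13)*1 = -254 + 14*1 = -254 + 14 = -240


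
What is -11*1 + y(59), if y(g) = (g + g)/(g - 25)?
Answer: -128/17 ≈ -7.5294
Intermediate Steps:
y(g) = 2*g/(-25 + g) (y(g) = (2*g)/(-25 + g) = 2*g/(-25 + g))
-11*1 + y(59) = -11*1 + 2*59/(-25 + 59) = -11 + 2*59/34 = -11 + 2*59*(1/34) = -11 + 59/17 = -128/17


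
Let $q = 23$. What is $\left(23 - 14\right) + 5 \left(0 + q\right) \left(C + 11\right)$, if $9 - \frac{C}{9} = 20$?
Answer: $-10111$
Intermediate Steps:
$C = -99$ ($C = 81 - 180 = -99$)
$\left(23 - 14\right) + 5 \left(0 + q\right) \left(C + 11\right) = \left(23 - 14\right) + 5 \left(0 + 23\right) \left(-99 + 11\right) = 9 + 5 \cdot 23 \left(-88\right) = 9 + 5 \left(-2024\right) = 9 - 10120 = -10111$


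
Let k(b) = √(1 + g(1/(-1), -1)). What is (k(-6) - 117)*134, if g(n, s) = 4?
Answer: -15678 + 134*√5 ≈ -15378.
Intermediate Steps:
k(b) = √5 (k(b) = √(1 + 4) = √5)
(k(-6) - 117)*134 = (√5 - 117)*134 = (-117 + √5)*134 = -15678 + 134*√5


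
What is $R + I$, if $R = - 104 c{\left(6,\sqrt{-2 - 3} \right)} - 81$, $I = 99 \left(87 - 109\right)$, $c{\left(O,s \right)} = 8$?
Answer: $-3091$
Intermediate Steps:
$I = -2178$ ($I = 99 \left(-22\right) = -2178$)
$R = -913$ ($R = \left(-104\right) 8 - 81 = -832 - 81 = -913$)
$R + I = -913 - 2178 = -3091$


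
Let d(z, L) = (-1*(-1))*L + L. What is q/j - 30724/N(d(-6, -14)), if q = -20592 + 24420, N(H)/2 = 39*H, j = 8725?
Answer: 69106813/4763850 ≈ 14.507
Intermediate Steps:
d(z, L) = 2*L (d(z, L) = 1*L + L = L + L = 2*L)
N(H) = 78*H (N(H) = 2*(39*H) = 78*H)
q = 3828
q/j - 30724/N(d(-6, -14)) = 3828/8725 - 30724/(78*(2*(-14))) = 3828*(1/8725) - 30724/(78*(-28)) = 3828/8725 - 30724/(-2184) = 3828/8725 - 30724*(-1/2184) = 3828/8725 + 7681/546 = 69106813/4763850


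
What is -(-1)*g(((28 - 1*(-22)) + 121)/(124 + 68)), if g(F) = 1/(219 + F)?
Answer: 64/14073 ≈ 0.0045477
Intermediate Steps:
-(-1)*g(((28 - 1*(-22)) + 121)/(124 + 68)) = -(-1)/(219 + ((28 - 1*(-22)) + 121)/(124 + 68)) = -(-1)/(219 + ((28 + 22) + 121)/192) = -(-1)/(219 + (50 + 121)*(1/192)) = -(-1)/(219 + 171*(1/192)) = -(-1)/(219 + 57/64) = -(-1)/14073/64 = -(-1)*64/14073 = -1*(-64/14073) = 64/14073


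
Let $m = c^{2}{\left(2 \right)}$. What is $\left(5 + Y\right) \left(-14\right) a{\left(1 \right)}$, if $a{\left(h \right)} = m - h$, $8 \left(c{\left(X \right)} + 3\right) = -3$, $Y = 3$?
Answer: $- \frac{4655}{4} \approx -1163.8$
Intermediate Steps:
$c{\left(X \right)} = - \frac{27}{8}$ ($c{\left(X \right)} = -3 + \frac{1}{8} \left(-3\right) = -3 - \frac{3}{8} = - \frac{27}{8}$)
$m = \frac{729}{64}$ ($m = \left(- \frac{27}{8}\right)^{2} = \frac{729}{64} \approx 11.391$)
$a{\left(h \right)} = \frac{729}{64} - h$
$\left(5 + Y\right) \left(-14\right) a{\left(1 \right)} = \left(5 + 3\right) \left(-14\right) \left(\frac{729}{64} - 1\right) = 8 \left(-14\right) \left(\frac{729}{64} - 1\right) = \left(-112\right) \frac{665}{64} = - \frac{4655}{4}$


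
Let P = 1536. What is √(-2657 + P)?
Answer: I*√1121 ≈ 33.481*I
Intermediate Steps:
√(-2657 + P) = √(-2657 + 1536) = √(-1121) = I*√1121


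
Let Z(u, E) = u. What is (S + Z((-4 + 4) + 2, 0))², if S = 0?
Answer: 4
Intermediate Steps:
(S + Z((-4 + 4) + 2, 0))² = (0 + ((-4 + 4) + 2))² = (0 + (0 + 2))² = (0 + 2)² = 2² = 4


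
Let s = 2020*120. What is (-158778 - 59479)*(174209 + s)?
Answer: -90927830513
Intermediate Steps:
s = 242400
(-158778 - 59479)*(174209 + s) = (-158778 - 59479)*(174209 + 242400) = -218257*416609 = -90927830513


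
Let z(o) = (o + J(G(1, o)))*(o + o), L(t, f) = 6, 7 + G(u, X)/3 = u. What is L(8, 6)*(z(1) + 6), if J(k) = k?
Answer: -168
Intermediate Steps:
G(u, X) = -21 + 3*u
z(o) = 2*o*(-18 + o) (z(o) = (o + (-21 + 3*1))*(o + o) = (o + (-21 + 3))*(2*o) = (o - 18)*(2*o) = (-18 + o)*(2*o) = 2*o*(-18 + o))
L(8, 6)*(z(1) + 6) = 6*(2*1*(-18 + 1) + 6) = 6*(2*1*(-17) + 6) = 6*(-34 + 6) = 6*(-28) = -168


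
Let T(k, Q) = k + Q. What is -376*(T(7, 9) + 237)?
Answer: -95128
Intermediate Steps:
T(k, Q) = Q + k
-376*(T(7, 9) + 237) = -376*((9 + 7) + 237) = -376*(16 + 237) = -376*253 = -95128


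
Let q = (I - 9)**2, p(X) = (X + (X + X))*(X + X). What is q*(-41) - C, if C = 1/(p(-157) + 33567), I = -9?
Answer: -2410527925/181461 ≈ -13284.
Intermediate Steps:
p(X) = 6*X**2 (p(X) = (X + 2*X)*(2*X) = (3*X)*(2*X) = 6*X**2)
q = 324 (q = (-9 - 9)**2 = (-18)**2 = 324)
C = 1/181461 (C = 1/(6*(-157)**2 + 33567) = 1/(6*24649 + 33567) = 1/(147894 + 33567) = 1/181461 ≈ 5.5108e-6)
q*(-41) - C = 324*(-41) - 1*1/181461 = -13284 - 1/181461 = -2410527925/181461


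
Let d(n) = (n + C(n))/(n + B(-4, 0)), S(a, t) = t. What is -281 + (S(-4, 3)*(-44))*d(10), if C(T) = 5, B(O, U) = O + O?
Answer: -1271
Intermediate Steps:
B(O, U) = 2*O
d(n) = (5 + n)/(-8 + n) (d(n) = (n + 5)/(n + 2*(-4)) = (5 + n)/(n - 8) = (5 + n)/(-8 + n))
-281 + (S(-4, 3)*(-44))*d(10) = -281 + (3*(-44))*((5 + 10)/(-8 + 10)) = -281 - 132*15/2 = -281 - 990 = -1271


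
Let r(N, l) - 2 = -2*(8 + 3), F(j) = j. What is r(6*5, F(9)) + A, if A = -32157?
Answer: -32177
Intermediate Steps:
r(N, l) = -20 (r(N, l) = 2 - 2*(8 + 3) = 2 - 2*11 = 2 - 22 = -20)
r(6*5, F(9)) + A = -20 - 32157 = -32177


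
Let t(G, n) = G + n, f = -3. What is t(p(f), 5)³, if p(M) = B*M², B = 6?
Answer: 205379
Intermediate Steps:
p(M) = 6*M²
t(p(f), 5)³ = (6*(-3)² + 5)³ = (6*9 + 5)³ = (54 + 5)³ = 59³ = 205379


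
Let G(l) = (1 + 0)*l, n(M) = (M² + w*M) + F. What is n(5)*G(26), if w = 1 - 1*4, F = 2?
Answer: 312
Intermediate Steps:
w = -3 (w = 1 - 4 = -3)
n(M) = 2 + M² - 3*M (n(M) = (M² - 3*M) + 2 = 2 + M² - 3*M)
G(l) = l (G(l) = 1*l = l)
n(5)*G(26) = (2 + 5² - 3*5)*26 = (2 + 25 - 15)*26 = 12*26 = 312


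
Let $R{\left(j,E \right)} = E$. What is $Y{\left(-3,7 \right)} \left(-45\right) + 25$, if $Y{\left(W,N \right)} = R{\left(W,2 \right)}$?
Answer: $-65$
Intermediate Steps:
$Y{\left(W,N \right)} = 2$
$Y{\left(-3,7 \right)} \left(-45\right) + 25 = 2 \left(-45\right) + 25 = -90 + 25 = -65$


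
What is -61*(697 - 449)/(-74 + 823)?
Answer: -15128/749 ≈ -20.198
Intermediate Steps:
-61*(697 - 449)/(-74 + 823) = -15128/749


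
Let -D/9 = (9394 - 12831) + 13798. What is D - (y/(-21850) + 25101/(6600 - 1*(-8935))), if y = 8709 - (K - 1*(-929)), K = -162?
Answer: -166593906977/1786525 ≈ -93250.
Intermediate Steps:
y = 7942 (y = 8709 - (-162 - 1*(-929)) = 8709 - (-162 + 929) = 8709 - 1*767 = 8709 - 767 = 7942)
D = -93249 (D = -9*((9394 - 12831) + 13798) = -9*(-3437 + 13798) = -9*10361 = -93249)
D - (y/(-21850) + 25101/(6600 - 1*(-8935))) = -93249 - (7942/(-21850) + 25101/(6600 - 1*(-8935))) = -93249 - (7942*(-1/21850) + 25101/(6600 + 8935)) = -93249 - (-209/575 + 25101/15535) = -93249 - 1*2237252/1786525 = -93249 - 2237252/1786525 = -166593906977/1786525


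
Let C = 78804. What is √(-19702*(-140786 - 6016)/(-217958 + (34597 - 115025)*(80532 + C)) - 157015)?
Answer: I*√6446721492098263859061601/6407646883 ≈ 396.25*I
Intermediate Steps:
√(-19702*(-140786 - 6016)/(-217958 + (34597 - 115025)*(80532 + C)) - 157015) = √(-19702*(-140786 - 6016)/(-217958 + (34597 - 115025)*(80532 + 78804)) - 157015) = √(-19702*(-146802/(-217958 - 80428*159336)) - 157015) = √(-19702*(-146802/(-217958 - 12815075808)) - 157015) = √(-19702/((-12815293766*(-1/146802))) - 157015) = √(-19702/6407646883/73401 - 157015) = √(-19702*73401/6407646883 - 157015) = √(-1446146502/6407646883 - 157015) = √(-1006098121480747/6407646883) = I*√6446721492098263859061601/6407646883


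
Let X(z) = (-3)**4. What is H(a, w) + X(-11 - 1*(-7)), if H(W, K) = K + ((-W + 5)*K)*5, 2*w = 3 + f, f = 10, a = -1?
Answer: 565/2 ≈ 282.50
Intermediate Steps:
w = 13/2 (w = (3 + 10)/2 = (1/2)*13 = 13/2 ≈ 6.5000)
H(W, K) = K + 5*K*(5 - W) (H(W, K) = K + ((5 - W)*K)*5 = K + (K*(5 - W))*5 = K + 5*K*(5 - W))
X(z) = 81
H(a, w) + X(-11 - 1*(-7)) = 13*(26 - 5*(-1))/2 + 81 = 13*(26 + 5)/2 + 81 = (13/2)*31 + 81 = 403/2 + 81 = 565/2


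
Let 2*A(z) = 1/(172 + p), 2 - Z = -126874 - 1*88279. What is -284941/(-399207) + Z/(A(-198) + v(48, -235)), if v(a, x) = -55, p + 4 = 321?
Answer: -83986444987681/21472945323 ≈ -3911.3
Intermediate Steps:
p = 317 (p = -4 + 321 = 317)
Z = 215155 (Z = 2 - (-126874 - 1*88279) = 2 - (-126874 - 88279) = 2 - 1*(-215153) = 2 + 215153 = 215155)
A(z) = 1/978 (A(z) = 1/(2*(172 + 317)) = (½)/489 = (½)*(1/489) = 1/978)
-284941/(-399207) + Z/(A(-198) + v(48, -235)) = -284941/(-399207) + 215155/(1/978 - 55) = -284941*(-1/399207) + 215155/(-53789/978) = 284941/399207 + 215155*(-978/53789) = 284941/399207 - 210421590/53789 = -83986444987681/21472945323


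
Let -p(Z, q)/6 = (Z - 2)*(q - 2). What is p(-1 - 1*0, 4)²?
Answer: 1296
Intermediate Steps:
p(Z, q) = -6*(-2 + Z)*(-2 + q) (p(Z, q) = -6*(Z - 2)*(q - 2) = -6*(-2 + Z)*(-2 + q))
p(-1 - 1*0, 4)² = (-24 + 12*(-1 - 1*0) + 12*4 - 6*(-1 - 1*0)*4)² = (-24 + 12*(-1 + 0) + 48 - 6*(-1 + 0)*4)² = (-24 + 12*(-1) + 48 - 6*(-1)*4)² = (-24 - 12 + 48 + 24)² = 36² = 1296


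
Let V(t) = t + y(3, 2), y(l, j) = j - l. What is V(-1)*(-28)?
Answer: 56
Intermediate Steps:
V(t) = -1 + t (V(t) = t + (2 - 1*3) = t + (2 - 3) = t - 1 = -1 + t)
V(-1)*(-28) = (-1 - 1)*(-28) = -2*(-28) = 56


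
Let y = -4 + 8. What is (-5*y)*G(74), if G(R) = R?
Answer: -1480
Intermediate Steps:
y = 4
(-5*y)*G(74) = -5*4*74 = -20*74 = -1480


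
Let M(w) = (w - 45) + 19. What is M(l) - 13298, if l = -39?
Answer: -13363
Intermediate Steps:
M(w) = -26 + w (M(w) = (-45 + w) + 19 = -26 + w)
M(l) - 13298 = (-26 - 39) - 13298 = -65 - 13298 = -13363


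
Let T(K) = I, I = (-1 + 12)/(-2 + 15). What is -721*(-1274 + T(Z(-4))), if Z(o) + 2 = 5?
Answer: 11933271/13 ≈ 9.1794e+5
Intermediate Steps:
I = 11/13 ≈ 0.84615
Z(o) = 3 (Z(o) = -2 + 5 = 3)
T(K) = 11/13
-721*(-1274 + T(Z(-4))) = -721*(-1274 + 11/13) = -721*(-16551/13) = 11933271/13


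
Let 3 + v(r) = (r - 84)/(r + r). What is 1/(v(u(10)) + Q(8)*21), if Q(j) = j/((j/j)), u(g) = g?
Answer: 10/1613 ≈ 0.0061996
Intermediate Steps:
Q(j) = j (Q(j) = j/1 = j*1 = j)
v(r) = -3 + (-84 + r)/(2*r) (v(r) = -3 + (r - 84)/(r + r) = -3 + (-84 + r)/((2*r)) = -3 + (-84 + r)*(1/(2*r)) = -3 + (-84 + r)/(2*r))
1/(v(u(10)) + Q(8)*21) = 1/((-5/2 - 42/10) + 8*21) = 1/((-5/2 - 42*1/10) + 168) = 1/((-5/2 - 21/5) + 168) = 1/(-67/10 + 168) = 1/(1613/10) = 10/1613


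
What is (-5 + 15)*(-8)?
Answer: -80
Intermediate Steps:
(-5 + 15)*(-8) = 10*(-8) = -80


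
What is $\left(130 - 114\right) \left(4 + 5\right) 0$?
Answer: $0$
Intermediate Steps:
$\left(130 - 114\right) \left(4 + 5\right) 0 = 16 \cdot 9 \cdot 0 = 16 \cdot 0 = 0$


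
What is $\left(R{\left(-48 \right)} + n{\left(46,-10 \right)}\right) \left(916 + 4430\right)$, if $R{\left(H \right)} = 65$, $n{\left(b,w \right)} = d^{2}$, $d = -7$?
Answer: $609444$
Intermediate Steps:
$n{\left(b,w \right)} = 49$ ($n{\left(b,w \right)} = \left(-7\right)^{2} = 49$)
$\left(R{\left(-48 \right)} + n{\left(46,-10 \right)}\right) \left(916 + 4430\right) = \left(65 + 49\right) \left(916 + 4430\right) = 114 \cdot 5346 = 609444$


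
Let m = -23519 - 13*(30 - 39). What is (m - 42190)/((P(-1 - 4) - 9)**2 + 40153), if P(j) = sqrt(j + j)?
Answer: -36644064/22471853 - 16398*I*sqrt(10)/22471853 ≈ -1.6307 - 0.0023076*I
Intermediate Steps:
P(j) = sqrt(2)*sqrt(j) (P(j) = sqrt(2*j) = sqrt(2)*sqrt(j))
m = -23402 (m = -23519 - 13*(-9) = -23519 - 1*(-117) = -23519 + 117 = -23402)
(m - 42190)/((P(-1 - 4) - 9)**2 + 40153) = (-23402 - 42190)/((sqrt(2)*sqrt(-1 - 4) - 9)**2 + 40153) = -65592/((sqrt(2)*sqrt(-5) - 9)**2 + 40153) = -65592/((sqrt(2)*(I*sqrt(5)) - 9)**2 + 40153) = -65592/((I*sqrt(10) - 9)**2 + 40153) = -65592/((-9 + I*sqrt(10))**2 + 40153) = -65592/(40153 + (-9 + I*sqrt(10))**2)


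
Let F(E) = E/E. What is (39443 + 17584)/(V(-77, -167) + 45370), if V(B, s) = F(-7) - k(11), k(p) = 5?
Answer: 19009/15122 ≈ 1.2570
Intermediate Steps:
F(E) = 1
V(B, s) = -4 (V(B, s) = 1 - 1*5 = 1 - 5 = -4)
(39443 + 17584)/(V(-77, -167) + 45370) = (39443 + 17584)/(-4 + 45370) = 57027/45366 = 57027*(1/45366) = 19009/15122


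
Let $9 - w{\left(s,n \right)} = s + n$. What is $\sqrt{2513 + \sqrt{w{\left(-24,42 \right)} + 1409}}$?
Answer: $\sqrt{2513 + 10 \sqrt{14}} \approx 50.502$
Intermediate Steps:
$w{\left(s,n \right)} = 9 - n - s$ ($w{\left(s,n \right)} = 9 - \left(s + n\right) = 9 - \left(n + s\right) = 9 - n - s$)
$\sqrt{2513 + \sqrt{w{\left(-24,42 \right)} + 1409}} = \sqrt{2513 + \sqrt{\left(9 - 42 - -24\right) + 1409}} = \sqrt{2513 + \sqrt{\left(9 - 42 + 24\right) + 1409}} = \sqrt{2513 + \sqrt{-9 + 1409}} = \sqrt{2513 + \sqrt{1400}} = \sqrt{2513 + 10 \sqrt{14}}$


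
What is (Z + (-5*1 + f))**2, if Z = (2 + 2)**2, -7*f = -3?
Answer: 6400/49 ≈ 130.61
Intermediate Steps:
f = 3/7 (f = -1/7*(-3) = 3/7 ≈ 0.42857)
Z = 16 (Z = 4**2 = 16)
(Z + (-5*1 + f))**2 = (16 + (-5*1 + 3/7))**2 = (16 + (-5 + 3/7))**2 = (16 - 32/7)**2 = (80/7)**2 = 6400/49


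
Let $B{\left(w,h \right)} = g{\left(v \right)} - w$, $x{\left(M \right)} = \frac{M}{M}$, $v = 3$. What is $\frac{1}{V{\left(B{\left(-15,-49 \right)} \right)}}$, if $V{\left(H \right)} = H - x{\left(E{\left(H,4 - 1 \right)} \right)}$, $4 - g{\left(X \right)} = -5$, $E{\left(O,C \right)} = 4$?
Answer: $\frac{1}{23} \approx 0.043478$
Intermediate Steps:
$x{\left(M \right)} = 1$
$g{\left(X \right)} = 9$ ($g{\left(X \right)} = 4 - -5 = 4 + 5 = 9$)
$B{\left(w,h \right)} = 9 - w$
$V{\left(H \right)} = -1 + H$ ($V{\left(H \right)} = H - 1 = -1 + H$)
$\frac{1}{V{\left(B{\left(-15,-49 \right)} \right)}} = \frac{1}{-1 + \left(9 - -15\right)} = \frac{1}{-1 + \left(9 + 15\right)} = \frac{1}{-1 + 24} = \frac{1}{23}$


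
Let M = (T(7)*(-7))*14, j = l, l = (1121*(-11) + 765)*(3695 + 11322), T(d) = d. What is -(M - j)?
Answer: -173685936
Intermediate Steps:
l = -173686622 (l = (-12331 + 765)*15017 = -11566*15017 = -173686622)
j = -173686622
M = -686 (M = (7*(-7))*14 = -49*14 = -686)
-(M - j) = -(-686 - 1*(-173686622)) = -(-686 + 173686622) = -1*173685936 = -173685936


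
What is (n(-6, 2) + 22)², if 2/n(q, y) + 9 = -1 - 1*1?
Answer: 57600/121 ≈ 476.03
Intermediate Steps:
n(q, y) = -2/11 (n(q, y) = 2/(-9 + (-1 - 1*1)) = 2/(-9 + (-1 - 1)) = 2/(-9 - 2) = 2/(-11) = 2*(-1/11) = -2/11)
(n(-6, 2) + 22)² = (-2/11 + 22)² = (240/11)² = 57600/121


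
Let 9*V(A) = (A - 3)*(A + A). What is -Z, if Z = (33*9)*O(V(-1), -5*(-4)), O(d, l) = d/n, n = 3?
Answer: -88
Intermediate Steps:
V(A) = 2*A*(-3 + A)/9 (V(A) = ((A - 3)*(A + A))/9 = ((-3 + A)*(2*A))/9 = (2*A*(-3 + A))/9 = 2*A*(-3 + A)/9)
O(d, l) = d/3
Z = 88 (Z = (33*9)*(((2/9)*(-1)*(-3 - 1))/3) = 297*(((2/9)*(-1)*(-4))/3) = 297*((1/3)*(8/9)) = 297*(8/27) = 88)
-Z = -1*88 = -88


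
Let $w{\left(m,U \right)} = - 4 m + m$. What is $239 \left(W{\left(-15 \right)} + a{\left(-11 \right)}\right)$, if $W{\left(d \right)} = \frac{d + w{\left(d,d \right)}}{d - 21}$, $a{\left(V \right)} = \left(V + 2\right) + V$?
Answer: $- \frac{29875}{6} \approx -4979.2$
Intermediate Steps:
$a{\left(V \right)} = 2 + 2 V$ ($a{\left(V \right)} = \left(2 + V\right) + V = 2 + 2 V$)
$w{\left(m,U \right)} = - 3 m$
$W{\left(d \right)} = - \frac{2 d}{-21 + d}$ ($W{\left(d \right)} = \frac{d - 3 d}{d - 21} = \frac{\left(-2\right) d}{-21 + d} = - \frac{2 d}{-21 + d}$)
$239 \left(W{\left(-15 \right)} + a{\left(-11 \right)}\right) = 239 \left(\left(-2\right) \left(-15\right) \frac{1}{-21 - 15} + \left(2 + 2 \left(-11\right)\right)\right) = 239 \left(\left(-2\right) \left(-15\right) \frac{1}{-36} + \left(2 - 22\right)\right) = 239 \left(\left(-2\right) \left(-15\right) \left(- \frac{1}{36}\right) - 20\right) = 239 \left(- \frac{5}{6} - 20\right) = 239 \left(- \frac{125}{6}\right) = - \frac{29875}{6}$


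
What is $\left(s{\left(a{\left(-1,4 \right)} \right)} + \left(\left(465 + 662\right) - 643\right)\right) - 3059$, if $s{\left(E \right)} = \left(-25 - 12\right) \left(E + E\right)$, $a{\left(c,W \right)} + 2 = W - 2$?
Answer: $-2575$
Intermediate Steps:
$a{\left(c,W \right)} = -4 + W$ ($a{\left(c,W \right)} = -2 + \left(W - 2\right) = -2 + \left(-2 + W\right) = -4 + W$)
$s{\left(E \right)} = - 74 E$ ($s{\left(E \right)} = - 37 \cdot 2 E = - 74 E$)
$\left(s{\left(a{\left(-1,4 \right)} \right)} + \left(\left(465 + 662\right) - 643\right)\right) - 3059 = \left(- 74 \left(-4 + 4\right) + \left(\left(465 + 662\right) - 643\right)\right) - 3059 = \left(\left(-74\right) 0 + \left(1127 - 643\right)\right) - 3059 = \left(0 + 484\right) - 3059 = 484 - 3059 = -2575$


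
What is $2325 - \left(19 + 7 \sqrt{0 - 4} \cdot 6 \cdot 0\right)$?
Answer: $2306$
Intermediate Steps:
$2325 - \left(19 + 7 \sqrt{0 - 4} \cdot 6 \cdot 0\right) = 2325 - \left(19 + 7 \sqrt{-4} \cdot 6 \cdot 0\right) = 2325 - \left(19 + 7 \cdot 2 i 6 \cdot 0\right) = 2325 - \left(19 + 7 \cdot 12 i 0\right) = 2325 - 19 = 2306$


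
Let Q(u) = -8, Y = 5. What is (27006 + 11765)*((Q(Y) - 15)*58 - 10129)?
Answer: -444431973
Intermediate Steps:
(27006 + 11765)*((Q(Y) - 15)*58 - 10129) = (27006 + 11765)*((-8 - 15)*58 - 10129) = 38771*(-23*58 - 10129) = 38771*(-1334 - 10129) = 38771*(-11463) = -444431973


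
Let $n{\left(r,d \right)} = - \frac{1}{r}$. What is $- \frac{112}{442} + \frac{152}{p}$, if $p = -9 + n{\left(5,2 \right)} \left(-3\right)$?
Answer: $- \frac{85156}{4641} \approx -18.349$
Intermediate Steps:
$p = - \frac{42}{5}$ ($p = -9 + - \frac{1}{5} \left(-3\right) = -9 + \left(-1\right) \frac{1}{5} \left(-3\right) = -9 - - \frac{3}{5} = -9 + \frac{3}{5} = - \frac{42}{5} \approx -8.4$)
$- \frac{112}{442} + \frac{152}{p} = - \frac{112}{442} + \frac{152}{- \frac{42}{5}} = \left(-112\right) \frac{1}{442} + 152 \left(- \frac{5}{42}\right) = - \frac{56}{221} - \frac{380}{21} = - \frac{85156}{4641}$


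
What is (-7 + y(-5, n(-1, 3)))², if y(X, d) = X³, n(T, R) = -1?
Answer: 17424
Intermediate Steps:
(-7 + y(-5, n(-1, 3)))² = (-7 + (-5)³)² = (-7 - 125)² = (-132)² = 17424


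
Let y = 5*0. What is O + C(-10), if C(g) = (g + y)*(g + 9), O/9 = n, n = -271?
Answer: -2429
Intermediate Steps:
O = -2439 (O = 9*(-271) = -2439)
y = 0
C(g) = g*(9 + g) (C(g) = (g + 0)*(g + 9) = g*(9 + g))
O + C(-10) = -2439 - 10*(9 - 10) = -2439 - 10*(-1) = -2439 + 10 = -2429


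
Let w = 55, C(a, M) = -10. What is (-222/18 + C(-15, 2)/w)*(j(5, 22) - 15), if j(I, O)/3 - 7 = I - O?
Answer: 6195/11 ≈ 563.18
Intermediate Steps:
j(I, O) = 21 - 3*O + 3*I (j(I, O) = 21 + 3*(I - O) = 21 + (-3*O + 3*I) = 21 - 3*O + 3*I)
(-222/18 + C(-15, 2)/w)*(j(5, 22) - 15) = (-222/18 - 10/55)*((21 - 3*22 + 3*5) - 15) = (-222*1/18 - 10*1/55)*((21 - 66 + 15) - 15) = (-37/3 - 2/11)*(-30 - 15) = -413/33*(-45) = 6195/11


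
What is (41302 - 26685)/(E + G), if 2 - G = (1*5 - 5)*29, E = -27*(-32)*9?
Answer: 14617/7778 ≈ 1.8793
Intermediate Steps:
E = 7776 (E = 864*9 = 7776)
G = 2 (G = 2 - (1*5 - 5)*29 = 2 - (5 - 5)*29 = 2 - 0*29 = 2 - 1*0 = 2 + 0 = 2)
(41302 - 26685)/(E + G) = (41302 - 26685)/(7776 + 2) = 14617/7778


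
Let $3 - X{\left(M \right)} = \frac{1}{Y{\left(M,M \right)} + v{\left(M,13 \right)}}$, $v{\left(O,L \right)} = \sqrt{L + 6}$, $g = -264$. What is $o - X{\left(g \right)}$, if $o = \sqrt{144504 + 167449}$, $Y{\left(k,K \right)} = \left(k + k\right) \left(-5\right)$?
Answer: $- \frac{20906103}{6969581} + \sqrt{311953} - \frac{\sqrt{19}}{6969581} \approx 555.53$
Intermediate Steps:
$Y{\left(k,K \right)} = - 10 k$ ($Y{\left(k,K \right)} = 2 k \left(-5\right) = - 10 k$)
$o = \sqrt{311953} \approx 558.53$
$v{\left(O,L \right)} = \sqrt{6 + L}$
$X{\left(M \right)} = 3 - \frac{1}{\sqrt{19} - 10 M}$ ($X{\left(M \right)} = 3 - \frac{1}{- 10 M + \sqrt{6 + 13}} = 3 - \frac{1}{- 10 M + \sqrt{19}} = 3 - \frac{1}{\sqrt{19} - 10 M}$)
$o - X{\left(g \right)} = \sqrt{311953} - \frac{1 - 3 \sqrt{19} + 30 \left(-264\right)}{- \sqrt{19} + 10 \left(-264\right)} = \sqrt{311953} - \frac{1 - 3 \sqrt{19} - 7920}{- \sqrt{19} - 2640} = \sqrt{311953} - \frac{-7919 - 3 \sqrt{19}}{-2640 - \sqrt{19}}$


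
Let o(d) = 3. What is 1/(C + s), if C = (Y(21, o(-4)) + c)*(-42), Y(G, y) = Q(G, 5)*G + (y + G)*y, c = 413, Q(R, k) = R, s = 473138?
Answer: 1/434246 ≈ 2.3028e-6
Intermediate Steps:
Y(G, y) = G² + y*(G + y) (Y(G, y) = G*G + (y + G)*y = G² + (G + y)*y = G² + y*(G + y))
C = -38892 (C = ((21² + 3² + 21*3) + 413)*(-42) = ((441 + 9 + 63) + 413)*(-42) = (513 + 413)*(-42) = 926*(-42) = -38892)
1/(C + s) = 1/(-38892 + 473138) = 1/434246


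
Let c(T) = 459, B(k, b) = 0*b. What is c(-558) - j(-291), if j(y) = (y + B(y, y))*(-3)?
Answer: -414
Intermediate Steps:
B(k, b) = 0
j(y) = -3*y (j(y) = (y + 0)*(-3) = y*(-3) = -3*y)
c(-558) - j(-291) = 459 - (-3)*(-291) = 459 - 1*873 = 459 - 873 = -414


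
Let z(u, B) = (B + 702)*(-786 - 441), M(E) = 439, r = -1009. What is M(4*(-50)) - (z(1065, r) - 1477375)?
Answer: 1101125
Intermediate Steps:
z(u, B) = -861354 - 1227*B (z(u, B) = (702 + B)*(-1227) = -861354 - 1227*B)
M(4*(-50)) - (z(1065, r) - 1477375) = 439 - ((-861354 - 1227*(-1009)) - 1477375) = 439 - ((-861354 + 1238043) - 1477375) = 439 - (376689 - 1477375) = 439 - 1*(-1100686) = 439 + 1100686 = 1101125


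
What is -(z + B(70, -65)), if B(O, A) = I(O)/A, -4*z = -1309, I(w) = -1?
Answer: -85089/260 ≈ -327.27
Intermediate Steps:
z = 1309/4 (z = -1/4*(-1309) = 1309/4 ≈ 327.25)
B(O, A) = -1/A
-(z + B(70, -65)) = -(1309/4 - 1/(-65)) = -(1309/4 - 1*(-1/65)) = -(1309/4 + 1/65) = -1*85089/260 = -85089/260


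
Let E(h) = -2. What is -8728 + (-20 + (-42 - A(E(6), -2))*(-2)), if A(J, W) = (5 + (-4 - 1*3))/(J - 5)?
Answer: -60644/7 ≈ -8663.4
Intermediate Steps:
A(J, W) = -2/(-5 + J) (A(J, W) = (5 + (-4 - 3))/(-5 + J) = (5 - 7)/(-5 + J) = -2/(-5 + J))
-8728 + (-20 + (-42 - A(E(6), -2))*(-2)) = -8728 + (-20 + (-42 - (-2)/(-5 - 2))*(-2)) = -8728 + (-20 + (-42 - (-2)/(-7))*(-2)) = -8728 + (-20 + (-42 - (-2)*(-1)/7)*(-2)) = -8728 + (-20 + (-42 - 1*2/7)*(-2)) = -8728 + (-20 + (-42 - 2/7)*(-2)) = -8728 + (-20 - 296/7*(-2)) = -8728 + (-20 + 592/7) = -8728 + 452/7 = -60644/7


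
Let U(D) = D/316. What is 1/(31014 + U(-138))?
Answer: 158/4900143 ≈ 3.2244e-5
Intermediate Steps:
U(D) = D/316 (U(D) = D*(1/316) = D/316)
1/(31014 + U(-138)) = 1/(31014 + (1/316)*(-138)) = 1/(31014 - 69/158) = 1/(4900143/158) = 158/4900143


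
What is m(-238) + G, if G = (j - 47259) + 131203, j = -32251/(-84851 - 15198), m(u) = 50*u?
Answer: 7207962407/100049 ≈ 72044.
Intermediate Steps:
j = 32251/100049 (j = -32251/(-100049) = -32251*(-1/100049) = 32251/100049 ≈ 0.32235)
G = 8398545507/100049 (G = (32251/100049 - 47259) + 131203 = -4728183440/100049 + 131203 = 8398545507/100049 ≈ 83944.)
m(-238) + G = 50*(-238) + 8398545507/100049 = -11900 + 8398545507/100049 = 7207962407/100049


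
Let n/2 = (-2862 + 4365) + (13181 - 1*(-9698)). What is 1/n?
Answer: 1/48764 ≈ 2.0507e-5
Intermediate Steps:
n = 48764 (n = 2*((-2862 + 4365) + (13181 - 1*(-9698))) = 2*(1503 + (13181 + 9698)) = 2*(1503 + 22879) = 2*24382 = 48764)
1/n = 1/48764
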